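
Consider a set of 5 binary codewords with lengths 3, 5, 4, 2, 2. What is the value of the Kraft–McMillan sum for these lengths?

0.71875

With common denominator 2^5 = 32: Σ 2^(−ℓᵢ) = 4/32 + 1/32 + 2/32 + 8/32 + 8/32 = 23/32 = 0.71875.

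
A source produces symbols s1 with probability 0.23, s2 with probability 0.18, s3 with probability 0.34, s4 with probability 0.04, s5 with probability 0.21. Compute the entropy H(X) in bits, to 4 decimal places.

H = −Σ pᵢ log₂ pᵢ.
−0.23·log₂(0.23) = 0.4877
−0.18·log₂(0.18) = 0.4453
−0.34·log₂(0.34) = 0.5292
−0.04·log₂(0.04) = 0.1858
−0.21·log₂(0.21) = 0.4728
Sum ≈ 2.1207 → 2.1207 bits.

2.1207 bits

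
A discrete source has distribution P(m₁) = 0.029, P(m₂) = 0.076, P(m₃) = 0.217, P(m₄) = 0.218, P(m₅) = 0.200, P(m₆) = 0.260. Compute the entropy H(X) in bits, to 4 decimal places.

H = −Σ pᵢ log₂ pᵢ.
−0.029·log₂(0.029) = 0.1481
−0.076·log₂(0.076) = 0.2826
−0.217·log₂(0.217) = 0.4783
−0.218·log₂(0.218) = 0.4791
−0.200·log₂(0.200) = 0.4644
−0.260·log₂(0.260) = 0.5053
Sum ≈ 2.3578 → 2.3578 bits.

2.3578 bits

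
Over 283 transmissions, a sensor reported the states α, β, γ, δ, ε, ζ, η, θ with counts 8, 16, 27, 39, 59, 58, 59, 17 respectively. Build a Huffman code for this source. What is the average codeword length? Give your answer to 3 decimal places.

Probabilities are the counts divided by 283.
Repeatedly combine the two least-probable nodes; the expected code length is the sum of the merged weights.
merge 8/283 + 16/283 → 24/283
merge 17/283 + 24/283 → 41/283
merge 27/283 + 39/283 → 66/283
merge 41/283 + 58/283 → 99/283
merge 59/283 + 59/283 → 118/283
merge 66/283 + 99/283 → 165/283
merge 118/283 + 165/283 → 1
L = 24/283 + 41/283 + 66/283 + 99/283 + 118/283 + 165/283 + 1 = 796/283 ≈ 2.813 bits/symbol.

2.813 bits/symbol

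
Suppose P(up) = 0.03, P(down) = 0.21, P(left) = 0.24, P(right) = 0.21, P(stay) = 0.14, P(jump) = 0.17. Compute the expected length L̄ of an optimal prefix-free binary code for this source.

Repeatedly combine the two least-probable nodes; the expected code length is the sum of the merged weights.
merge 3/100 + 7/50 → 17/100
merge 17/100 + 17/100 → 17/50
merge 21/100 + 21/100 → 21/50
merge 6/25 + 17/50 → 29/50
merge 21/50 + 29/50 → 1
L = 17/100 + 17/50 + 21/50 + 29/50 + 1 = 251/100 = 2.51 bits/symbol.

2.51 bits/symbol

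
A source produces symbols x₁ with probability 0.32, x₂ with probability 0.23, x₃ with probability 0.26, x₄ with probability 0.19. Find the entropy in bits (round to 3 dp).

H = −Σ pᵢ log₂ pᵢ.
−0.32·log₂(0.32) = 0.5260
−0.23·log₂(0.23) = 0.4877
−0.26·log₂(0.26) = 0.5053
−0.19·log₂(0.19) = 0.4552
Sum ≈ 1.9742 → 1.974 bits.

1.974 bits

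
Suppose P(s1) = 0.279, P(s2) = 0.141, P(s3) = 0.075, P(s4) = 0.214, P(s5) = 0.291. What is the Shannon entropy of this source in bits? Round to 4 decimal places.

2.1868 bits

H = −Σ pᵢ log₂ pᵢ.
−0.279·log₂(0.279) = 0.5138
−0.141·log₂(0.141) = 0.3985
−0.075·log₂(0.075) = 0.2803
−0.214·log₂(0.214) = 0.4760
−0.291·log₂(0.291) = 0.5182
Sum ≈ 2.1868 → 2.1868 bits.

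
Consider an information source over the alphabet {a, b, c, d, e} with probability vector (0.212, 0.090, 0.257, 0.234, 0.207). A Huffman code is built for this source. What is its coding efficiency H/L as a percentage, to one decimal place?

98.0%

Entropy H = −Σ p log₂ p ≈ 2.2515 bits.
Huffman merges: 9/100+207/1000→297/1000; 53/250+117/500→223/500; 257/1000+297/1000→277/500; 223/500+277/500→1. L = 2297/1000 ≈ 2.2970.
Efficiency = H/L = 2.2515/2.2970 = 98.0%.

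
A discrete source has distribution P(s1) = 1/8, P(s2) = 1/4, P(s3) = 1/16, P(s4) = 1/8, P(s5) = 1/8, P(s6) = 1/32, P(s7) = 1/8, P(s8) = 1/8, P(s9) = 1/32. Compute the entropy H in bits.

2.9375 bits

Each probability is a power of 1/2, so log₂(1/p) is an integer.
H = Σ p·log₂(1/p) = 1/8·3 + 1/4·2 + 1/16·4 + 1/8·3 + 1/8·3 + 1/32·5 + 1/8·3 + 1/8·3 + 1/32·5 = 2.9375 bits.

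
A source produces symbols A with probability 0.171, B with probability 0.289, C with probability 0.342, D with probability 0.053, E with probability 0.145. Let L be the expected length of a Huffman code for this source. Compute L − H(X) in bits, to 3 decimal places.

Entropy H = −Σ p log₂ p ≈ 2.1112 bits.
Huffman merges: 53/1000+29/200→99/500; 171/1000+99/500→369/1000; 289/1000+171/500→631/1000; 369/1000+631/1000→1. L = 1099/500 ≈ 2.1980.
L − H = 2.1980 − 2.1112 = 0.087 bits.

0.087 bits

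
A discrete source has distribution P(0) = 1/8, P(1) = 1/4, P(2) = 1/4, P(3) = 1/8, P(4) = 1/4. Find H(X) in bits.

Each probability is a power of 1/2, so log₂(1/p) is an integer.
H = Σ p·log₂(1/p) = 1/8·3 + 1/4·2 + 1/4·2 + 1/8·3 + 1/4·2 = 2.25 bits.

2.25 bits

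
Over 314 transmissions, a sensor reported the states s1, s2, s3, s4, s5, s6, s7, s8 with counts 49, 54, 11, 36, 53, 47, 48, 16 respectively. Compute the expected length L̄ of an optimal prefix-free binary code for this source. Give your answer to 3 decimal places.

Probabilities are the counts divided by 314.
Repeatedly combine the two least-probable nodes; the expected code length is the sum of the merged weights.
merge 11/314 + 8/157 → 27/314
merge 27/314 + 18/157 → 63/314
merge 47/314 + 24/157 → 95/314
merge 49/314 + 53/314 → 51/157
merge 27/157 + 63/314 → 117/314
merge 95/314 + 51/157 → 197/314
merge 117/314 + 197/314 → 1
L = 27/314 + 63/314 + 95/314 + 51/157 + 117/314 + 197/314 + 1 = 915/314 ≈ 2.914 bits/symbol.

2.914 bits/symbol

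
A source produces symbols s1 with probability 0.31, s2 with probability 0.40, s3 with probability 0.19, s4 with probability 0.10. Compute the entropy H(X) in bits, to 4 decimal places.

H = −Σ pᵢ log₂ pᵢ.
−0.31·log₂(0.31) = 0.5238
−0.40·log₂(0.40) = 0.5288
−0.19·log₂(0.19) = 0.4552
−0.10·log₂(0.10) = 0.3322
Sum ≈ 1.8400 → 1.8400 bits.

1.8400 bits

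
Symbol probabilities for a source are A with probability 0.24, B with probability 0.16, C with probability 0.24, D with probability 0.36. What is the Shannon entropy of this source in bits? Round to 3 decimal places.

H = −Σ pᵢ log₂ pᵢ.
−0.24·log₂(0.24) = 0.4941
−0.16·log₂(0.16) = 0.4230
−0.24·log₂(0.24) = 0.4941
−0.36·log₂(0.36) = 0.5306
Sum ≈ 1.9419 → 1.942 bits.

1.942 bits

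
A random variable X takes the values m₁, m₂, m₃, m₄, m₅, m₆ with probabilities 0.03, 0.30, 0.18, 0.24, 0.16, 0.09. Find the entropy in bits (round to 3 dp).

2.348 bits

H = −Σ pᵢ log₂ pᵢ.
−0.03·log₂(0.03) = 0.1518
−0.30·log₂(0.30) = 0.5211
−0.18·log₂(0.18) = 0.4453
−0.24·log₂(0.24) = 0.4941
−0.16·log₂(0.16) = 0.4230
−0.09·log₂(0.09) = 0.3127
Sum ≈ 2.3480 → 2.348 bits.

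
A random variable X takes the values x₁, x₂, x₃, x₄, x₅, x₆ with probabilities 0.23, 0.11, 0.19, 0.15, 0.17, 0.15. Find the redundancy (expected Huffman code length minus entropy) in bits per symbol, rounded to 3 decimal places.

0.031 bits

Entropy H = −Σ p log₂ p ≈ 2.5489 bits.
Huffman merges: 11/100+3/20→13/50; 3/20+17/100→8/25; 19/100+23/100→21/50; 13/50+8/25→29/50; 21/50+29/50→1. L = 129/50 ≈ 2.5800.
L − H = 2.5800 − 2.5489 = 0.031 bits.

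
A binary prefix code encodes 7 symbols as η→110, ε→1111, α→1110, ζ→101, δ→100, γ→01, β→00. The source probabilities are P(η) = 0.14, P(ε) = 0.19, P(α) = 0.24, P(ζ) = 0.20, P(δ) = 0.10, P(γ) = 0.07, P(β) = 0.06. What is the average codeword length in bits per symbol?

L̄ = Σ pᵢ·ℓᵢ = 0.14·3 + 0.19·4 + 0.24·4 + 0.20·3 + 0.10·3 + 0.07·2 + 0.06·2 = 3.3 bits/symbol.

3.3 bits/symbol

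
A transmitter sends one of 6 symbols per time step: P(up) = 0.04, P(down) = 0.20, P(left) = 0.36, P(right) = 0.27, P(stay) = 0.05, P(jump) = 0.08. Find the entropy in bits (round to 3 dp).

2.198 bits

H = −Σ pᵢ log₂ pᵢ.
−0.04·log₂(0.04) = 0.1858
−0.20·log₂(0.20) = 0.4644
−0.36·log₂(0.36) = 0.5306
−0.27·log₂(0.27) = 0.5100
−0.05·log₂(0.05) = 0.2161
−0.08·log₂(0.08) = 0.2915
Sum ≈ 2.1984 → 2.198 bits.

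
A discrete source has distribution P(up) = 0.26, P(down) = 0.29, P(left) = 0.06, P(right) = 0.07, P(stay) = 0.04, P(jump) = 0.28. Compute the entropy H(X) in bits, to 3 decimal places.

2.235 bits

H = −Σ pᵢ log₂ pᵢ.
−0.26·log₂(0.26) = 0.5053
−0.29·log₂(0.29) = 0.5179
−0.06·log₂(0.06) = 0.2435
−0.07·log₂(0.07) = 0.2686
−0.04·log₂(0.04) = 0.1858
−0.28·log₂(0.28) = 0.5142
Sum ≈ 2.2353 → 2.235 bits.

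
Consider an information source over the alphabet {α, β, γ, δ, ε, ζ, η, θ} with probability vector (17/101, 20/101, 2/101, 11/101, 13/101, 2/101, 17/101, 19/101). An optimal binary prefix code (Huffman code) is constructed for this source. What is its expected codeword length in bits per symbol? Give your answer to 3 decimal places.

2.802 bits/symbol

Repeatedly combine the two least-probable nodes; the expected code length is the sum of the merged weights.
merge 2/101 + 2/101 → 4/101
merge 4/101 + 11/101 → 15/101
merge 13/101 + 15/101 → 28/101
merge 17/101 + 17/101 → 34/101
merge 19/101 + 20/101 → 39/101
merge 28/101 + 34/101 → 62/101
merge 39/101 + 62/101 → 1
L = 4/101 + 15/101 + 28/101 + 34/101 + 39/101 + 62/101 + 1 = 283/101 ≈ 2.802 bits/symbol.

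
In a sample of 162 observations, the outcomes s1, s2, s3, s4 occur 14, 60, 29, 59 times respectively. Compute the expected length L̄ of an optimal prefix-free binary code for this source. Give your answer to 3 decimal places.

Probabilities are the counts divided by 162.
Repeatedly combine the two least-probable nodes; the expected code length is the sum of the merged weights.
merge 7/81 + 29/162 → 43/162
merge 43/162 + 59/162 → 17/27
merge 10/27 + 17/27 → 1
L = 43/162 + 17/27 + 1 = 307/162 ≈ 1.895 bits/symbol.

1.895 bits/symbol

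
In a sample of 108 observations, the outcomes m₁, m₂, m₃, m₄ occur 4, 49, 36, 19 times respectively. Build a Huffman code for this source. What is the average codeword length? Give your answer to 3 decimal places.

Probabilities are the counts divided by 108.
Repeatedly combine the two least-probable nodes; the expected code length is the sum of the merged weights.
merge 1/27 + 19/108 → 23/108
merge 23/108 + 1/3 → 59/108
merge 49/108 + 59/108 → 1
L = 23/108 + 59/108 + 1 = 95/54 ≈ 1.759 bits/symbol.

1.759 bits/symbol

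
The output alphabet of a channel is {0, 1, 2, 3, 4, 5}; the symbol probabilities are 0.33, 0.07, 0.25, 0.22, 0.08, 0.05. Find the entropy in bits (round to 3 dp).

H = −Σ pᵢ log₂ pᵢ.
−0.33·log₂(0.33) = 0.5278
−0.07·log₂(0.07) = 0.2686
−0.25·log₂(0.25) = 0.5000
−0.22·log₂(0.22) = 0.4806
−0.08·log₂(0.08) = 0.2915
−0.05·log₂(0.05) = 0.2161
Sum ≈ 2.2846 → 2.285 bits.

2.285 bits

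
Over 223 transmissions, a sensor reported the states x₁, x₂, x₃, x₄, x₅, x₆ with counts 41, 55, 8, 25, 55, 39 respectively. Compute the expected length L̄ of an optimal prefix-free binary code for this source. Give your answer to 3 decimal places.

2.471 bits/symbol

Probabilities are the counts divided by 223.
Repeatedly combine the two least-probable nodes; the expected code length is the sum of the merged weights.
merge 8/223 + 25/223 → 33/223
merge 33/223 + 39/223 → 72/223
merge 41/223 + 55/223 → 96/223
merge 55/223 + 72/223 → 127/223
merge 96/223 + 127/223 → 1
L = 33/223 + 72/223 + 96/223 + 127/223 + 1 = 551/223 ≈ 2.471 bits/symbol.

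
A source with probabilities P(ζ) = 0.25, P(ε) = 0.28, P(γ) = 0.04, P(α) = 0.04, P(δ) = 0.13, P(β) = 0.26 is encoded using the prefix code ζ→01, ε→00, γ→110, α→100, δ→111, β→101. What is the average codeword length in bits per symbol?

L̄ = Σ pᵢ·ℓᵢ = 0.25·2 + 0.28·2 + 0.04·3 + 0.04·3 + 0.13·3 + 0.26·3 = 2.47 bits/symbol.

2.47 bits/symbol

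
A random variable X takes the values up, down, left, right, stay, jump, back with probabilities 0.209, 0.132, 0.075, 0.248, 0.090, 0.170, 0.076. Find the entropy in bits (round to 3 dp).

H = −Σ pᵢ log₂ pᵢ.
−0.209·log₂(0.209) = 0.4720
−0.132·log₂(0.132) = 0.3856
−0.075·log₂(0.075) = 0.2803
−0.248·log₂(0.248) = 0.4989
−0.090·log₂(0.090) = 0.3127
−0.170·log₂(0.170) = 0.4346
−0.076·log₂(0.076) = 0.2826
Sum ≈ 2.6666 → 2.667 bits.

2.667 bits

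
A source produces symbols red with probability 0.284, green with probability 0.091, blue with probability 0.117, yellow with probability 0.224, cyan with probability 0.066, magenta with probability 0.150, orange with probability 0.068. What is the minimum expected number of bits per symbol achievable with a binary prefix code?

Repeatedly combine the two least-probable nodes; the expected code length is the sum of the merged weights.
merge 33/500 + 17/250 → 67/500
merge 91/1000 + 117/1000 → 26/125
merge 67/500 + 3/20 → 71/250
merge 26/125 + 28/125 → 54/125
merge 71/250 + 71/250 → 71/125
merge 54/125 + 71/125 → 1
L = 67/500 + 26/125 + 71/250 + 54/125 + 71/125 + 1 = 1313/500 = 2.626 bits/symbol.

2.626 bits/symbol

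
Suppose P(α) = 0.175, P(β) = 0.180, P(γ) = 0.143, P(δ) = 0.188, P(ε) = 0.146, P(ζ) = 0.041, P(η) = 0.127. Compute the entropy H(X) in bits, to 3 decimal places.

2.712 bits

H = −Σ pᵢ log₂ pᵢ.
−0.175·log₂(0.175) = 0.4401
−0.180·log₂(0.180) = 0.4453
−0.143·log₂(0.143) = 0.4012
−0.188·log₂(0.188) = 0.4533
−0.146·log₂(0.146) = 0.4053
−0.041·log₂(0.041) = 0.1889
−0.127·log₂(0.127) = 0.3781
Sum ≈ 2.7122 → 2.712 bits.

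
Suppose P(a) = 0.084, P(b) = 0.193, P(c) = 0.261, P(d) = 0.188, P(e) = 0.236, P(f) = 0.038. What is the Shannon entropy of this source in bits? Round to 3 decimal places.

H = −Σ pᵢ log₂ pᵢ.
−0.084·log₂(0.084) = 0.3002
−0.193·log₂(0.193) = 0.4581
−0.261·log₂(0.261) = 0.5058
−0.188·log₂(0.188) = 0.4533
−0.236·log₂(0.236) = 0.4916
−0.038·log₂(0.038) = 0.1793
Sum ≈ 2.3882 → 2.388 bits.

2.388 bits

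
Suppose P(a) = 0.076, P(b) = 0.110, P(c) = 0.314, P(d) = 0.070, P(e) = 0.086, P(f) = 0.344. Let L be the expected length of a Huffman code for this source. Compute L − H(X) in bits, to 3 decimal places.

0.080 bits

Entropy H = −Σ p log₂ p ≈ 2.2601 bits.
Huffman merges: 7/100+19/250→73/500; 43/500+11/100→49/250; 73/500+49/250→171/500; 157/500+171/500→82/125; 43/125+82/125→1. L = 117/50 ≈ 2.3400.
L − H = 2.3400 − 2.2601 = 0.080 bits.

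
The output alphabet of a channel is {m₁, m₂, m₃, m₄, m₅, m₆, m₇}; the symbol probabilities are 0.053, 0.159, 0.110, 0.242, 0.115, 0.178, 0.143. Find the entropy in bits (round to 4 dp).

2.6954 bits

H = −Σ pᵢ log₂ pᵢ.
−0.053·log₂(0.053) = 0.2246
−0.159·log₂(0.159) = 0.4218
−0.110·log₂(0.110) = 0.3503
−0.242·log₂(0.242) = 0.4954
−0.115·log₂(0.115) = 0.3588
−0.178·log₂(0.178) = 0.4432
−0.143·log₂(0.143) = 0.4012
Sum ≈ 2.6954 → 2.6954 bits.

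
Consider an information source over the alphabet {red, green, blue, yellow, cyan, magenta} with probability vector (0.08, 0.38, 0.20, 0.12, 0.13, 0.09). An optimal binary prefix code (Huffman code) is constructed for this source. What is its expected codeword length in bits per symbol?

2.41 bits/symbol

Repeatedly combine the two least-probable nodes; the expected code length is the sum of the merged weights.
merge 2/25 + 9/100 → 17/100
merge 3/25 + 13/100 → 1/4
merge 17/100 + 1/5 → 37/100
merge 1/4 + 37/100 → 31/50
merge 19/50 + 31/50 → 1
L = 17/100 + 1/4 + 37/100 + 31/50 + 1 = 241/100 = 2.41 bits/symbol.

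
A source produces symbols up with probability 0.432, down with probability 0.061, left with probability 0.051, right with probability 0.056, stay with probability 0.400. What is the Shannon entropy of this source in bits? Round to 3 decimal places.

H = −Σ pᵢ log₂ pᵢ.
−0.432·log₂(0.432) = 0.5231
−0.061·log₂(0.061) = 0.2461
−0.051·log₂(0.051) = 0.2190
−0.056·log₂(0.056) = 0.2329
−0.400·log₂(0.400) = 0.5288
Sum ≈ 1.7498 → 1.750 bits.

1.750 bits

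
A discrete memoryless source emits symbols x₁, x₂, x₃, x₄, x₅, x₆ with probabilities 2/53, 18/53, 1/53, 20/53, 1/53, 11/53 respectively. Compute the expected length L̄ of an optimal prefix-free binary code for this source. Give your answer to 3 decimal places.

2.019 bits/symbol

Repeatedly combine the two least-probable nodes; the expected code length is the sum of the merged weights.
merge 1/53 + 1/53 → 2/53
merge 2/53 + 2/53 → 4/53
merge 4/53 + 11/53 → 15/53
merge 15/53 + 18/53 → 33/53
merge 20/53 + 33/53 → 1
L = 2/53 + 4/53 + 15/53 + 33/53 + 1 = 107/53 ≈ 2.019 bits/symbol.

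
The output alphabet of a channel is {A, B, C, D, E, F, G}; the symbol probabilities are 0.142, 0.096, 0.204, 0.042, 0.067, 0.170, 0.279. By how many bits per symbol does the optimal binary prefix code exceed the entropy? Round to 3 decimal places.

0.032 bits

Entropy H = −Σ p log₂ p ≈ 2.5941 bits.
Huffman merges: 21/500+67/1000→109/1000; 12/125+109/1000→41/200; 71/500+17/100→39/125; 51/250+41/200→409/1000; 279/1000+39/125→591/1000; 409/1000+591/1000→1. L = 1313/500 ≈ 2.6260.
L − H = 2.6260 − 2.5941 = 0.032 bits.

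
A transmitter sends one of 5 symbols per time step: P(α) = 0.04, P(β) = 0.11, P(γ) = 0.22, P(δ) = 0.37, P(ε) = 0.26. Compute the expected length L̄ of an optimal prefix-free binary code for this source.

2.15 bits/symbol

Repeatedly combine the two least-probable nodes; the expected code length is the sum of the merged weights.
merge 1/25 + 11/100 → 3/20
merge 3/20 + 11/50 → 37/100
merge 13/50 + 37/100 → 63/100
merge 37/100 + 63/100 → 1
L = 3/20 + 37/100 + 63/100 + 1 = 43/20 = 2.15 bits/symbol.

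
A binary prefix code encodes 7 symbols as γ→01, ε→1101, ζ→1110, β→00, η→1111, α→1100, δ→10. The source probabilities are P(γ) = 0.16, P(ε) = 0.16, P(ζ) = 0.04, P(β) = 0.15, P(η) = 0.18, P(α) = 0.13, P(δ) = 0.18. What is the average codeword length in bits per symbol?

L̄ = Σ pᵢ·ℓᵢ = 0.16·2 + 0.16·4 + 0.04·4 + 0.15·2 + 0.18·4 + 0.13·4 + 0.18·2 = 3.02 bits/symbol.

3.02 bits/symbol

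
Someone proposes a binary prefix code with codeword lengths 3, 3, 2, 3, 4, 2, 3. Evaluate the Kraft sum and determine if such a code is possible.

1.0625; no

With common denominator 2^4 = 16: Σ 2^(−ℓᵢ) = 2/16 + 2/16 + 4/16 + 2/16 + 1/16 + 4/16 + 2/16 = 17/16 = 1.0625.
Kraft's inequality requires Σ ≤ 1; here Σ = 1.0625 > 1, so no such prefix code exists.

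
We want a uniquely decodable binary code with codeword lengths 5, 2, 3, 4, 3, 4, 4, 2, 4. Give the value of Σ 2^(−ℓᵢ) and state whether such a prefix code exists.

1.03125; no

With common denominator 2^5 = 32: Σ 2^(−ℓᵢ) = 1/32 + 8/32 + 4/32 + 2/32 + 4/32 + 2/32 + 2/32 + 8/32 + 2/32 = 33/32 = 1.03125.
Kraft's inequality requires Σ ≤ 1; here Σ = 1.03125 > 1, so no such prefix code exists.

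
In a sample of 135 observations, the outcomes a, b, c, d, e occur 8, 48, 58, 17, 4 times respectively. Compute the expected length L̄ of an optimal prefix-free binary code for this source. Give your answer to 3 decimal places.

1.874 bits/symbol

Probabilities are the counts divided by 135.
Repeatedly combine the two least-probable nodes; the expected code length is the sum of the merged weights.
merge 4/135 + 8/135 → 4/45
merge 4/45 + 17/135 → 29/135
merge 29/135 + 16/45 → 77/135
merge 58/135 + 77/135 → 1
L = 4/45 + 29/135 + 77/135 + 1 = 253/135 ≈ 1.874 bits/symbol.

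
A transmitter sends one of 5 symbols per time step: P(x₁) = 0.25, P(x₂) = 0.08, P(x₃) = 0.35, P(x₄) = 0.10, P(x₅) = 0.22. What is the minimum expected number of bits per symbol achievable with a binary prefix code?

2.18 bits/symbol

Repeatedly combine the two least-probable nodes; the expected code length is the sum of the merged weights.
merge 2/25 + 1/10 → 9/50
merge 9/50 + 11/50 → 2/5
merge 1/4 + 7/20 → 3/5
merge 2/5 + 3/5 → 1
L = 9/50 + 2/5 + 3/5 + 1 = 109/50 = 2.18 bits/symbol.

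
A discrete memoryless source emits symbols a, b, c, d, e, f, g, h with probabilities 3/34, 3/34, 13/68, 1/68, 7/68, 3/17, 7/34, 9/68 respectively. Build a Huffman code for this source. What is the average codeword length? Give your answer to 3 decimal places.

Repeatedly combine the two least-probable nodes; the expected code length is the sum of the merged weights.
merge 1/68 + 3/34 → 7/68
merge 3/34 + 7/68 → 13/68
merge 7/68 + 9/68 → 4/17
merge 3/17 + 13/68 → 25/68
merge 13/68 + 7/34 → 27/68
merge 4/17 + 25/68 → 41/68
merge 27/68 + 41/68 → 1
L = 7/68 + 13/68 + 4/17 + 25/68 + 27/68 + 41/68 + 1 = 197/68 ≈ 2.897 bits/symbol.

2.897 bits/symbol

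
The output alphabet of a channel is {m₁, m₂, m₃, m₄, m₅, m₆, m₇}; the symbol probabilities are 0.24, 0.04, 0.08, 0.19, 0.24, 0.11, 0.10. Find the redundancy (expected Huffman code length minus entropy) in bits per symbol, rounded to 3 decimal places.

0.037 bits

Entropy H = −Σ p log₂ p ≈ 2.6032 bits.
Huffman merges: 1/25+2/25→3/25; 1/10+11/100→21/100; 3/25+19/100→31/100; 21/100+6/25→9/20; 6/25+31/100→11/20; 9/20+11/20→1. L = 66/25 ≈ 2.6400.
L − H = 2.6400 − 2.6032 = 0.037 bits.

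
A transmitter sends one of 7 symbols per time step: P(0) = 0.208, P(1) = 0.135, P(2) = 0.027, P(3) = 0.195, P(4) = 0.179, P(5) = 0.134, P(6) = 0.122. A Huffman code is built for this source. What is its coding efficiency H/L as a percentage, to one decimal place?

Entropy H = −Σ p log₂ p ≈ 2.6649 bits.
Huffman merges: 27/1000+61/500→149/1000; 67/500+27/200→269/1000; 149/1000+179/1000→41/125; 39/200+26/125→403/1000; 269/1000+41/125→597/1000; 403/1000+597/1000→1. L = 1373/500 ≈ 2.7460.
Efficiency = H/L = 2.6649/2.7460 = 97.0%.

97.0%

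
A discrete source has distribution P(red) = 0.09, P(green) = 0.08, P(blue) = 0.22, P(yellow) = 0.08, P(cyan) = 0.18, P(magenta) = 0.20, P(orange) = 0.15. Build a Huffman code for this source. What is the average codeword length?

2.74 bits/symbol

Repeatedly combine the two least-probable nodes; the expected code length is the sum of the merged weights.
merge 2/25 + 2/25 → 4/25
merge 9/100 + 3/20 → 6/25
merge 4/25 + 9/50 → 17/50
merge 1/5 + 11/50 → 21/50
merge 6/25 + 17/50 → 29/50
merge 21/50 + 29/50 → 1
L = 4/25 + 6/25 + 17/50 + 21/50 + 29/50 + 1 = 137/50 = 2.74 bits/symbol.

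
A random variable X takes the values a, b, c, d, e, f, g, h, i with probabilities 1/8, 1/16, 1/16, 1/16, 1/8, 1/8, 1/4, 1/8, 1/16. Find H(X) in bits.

Each probability is a power of 1/2, so log₂(1/p) is an integer.
H = Σ p·log₂(1/p) = 1/8·3 + 1/16·4 + 1/16·4 + 1/16·4 + 1/8·3 + 1/8·3 + 1/4·2 + 1/8·3 + 1/16·4 = 3 bits.

3 bits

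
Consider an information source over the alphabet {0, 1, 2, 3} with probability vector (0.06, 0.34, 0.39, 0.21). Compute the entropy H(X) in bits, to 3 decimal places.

H = −Σ pᵢ log₂ pᵢ.
−0.06·log₂(0.06) = 0.2435
−0.34·log₂(0.34) = 0.5292
−0.39·log₂(0.39) = 0.5298
−0.21·log₂(0.21) = 0.4728
Sum ≈ 1.7753 → 1.775 bits.

1.775 bits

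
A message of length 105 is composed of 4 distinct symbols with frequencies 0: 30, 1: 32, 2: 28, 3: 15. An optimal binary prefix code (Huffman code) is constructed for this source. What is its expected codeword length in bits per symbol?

Probabilities are the counts divided by 105.
Repeatedly combine the two least-probable nodes; the expected code length is the sum of the merged weights.
merge 1/7 + 4/15 → 43/105
merge 2/7 + 32/105 → 62/105
merge 43/105 + 62/105 → 1
L = 43/105 + 62/105 + 1 = 2 bits/symbol.

2 bits/symbol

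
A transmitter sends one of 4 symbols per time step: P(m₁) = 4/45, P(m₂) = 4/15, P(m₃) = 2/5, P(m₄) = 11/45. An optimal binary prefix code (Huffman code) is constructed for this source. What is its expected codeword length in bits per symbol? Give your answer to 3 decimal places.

Repeatedly combine the two least-probable nodes; the expected code length is the sum of the merged weights.
merge 4/45 + 11/45 → 1/3
merge 4/15 + 1/3 → 3/5
merge 2/5 + 3/5 → 1
L = 1/3 + 3/5 + 1 = 29/15 ≈ 1.933 bits/symbol.

1.933 bits/symbol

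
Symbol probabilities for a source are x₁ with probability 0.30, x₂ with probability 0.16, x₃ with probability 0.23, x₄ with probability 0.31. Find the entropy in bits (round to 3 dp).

H = −Σ pᵢ log₂ pᵢ.
−0.30·log₂(0.30) = 0.5211
−0.16·log₂(0.16) = 0.4230
−0.23·log₂(0.23) = 0.4877
−0.31·log₂(0.31) = 0.5238
Sum ≈ 1.9556 → 1.956 bits.

1.956 bits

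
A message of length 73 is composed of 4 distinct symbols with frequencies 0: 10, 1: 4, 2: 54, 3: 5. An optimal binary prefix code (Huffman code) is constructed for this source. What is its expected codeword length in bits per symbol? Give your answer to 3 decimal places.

1.384 bits/symbol

Probabilities are the counts divided by 73.
Repeatedly combine the two least-probable nodes; the expected code length is the sum of the merged weights.
merge 4/73 + 5/73 → 9/73
merge 9/73 + 10/73 → 19/73
merge 19/73 + 54/73 → 1
L = 9/73 + 19/73 + 1 = 101/73 ≈ 1.384 bits/symbol.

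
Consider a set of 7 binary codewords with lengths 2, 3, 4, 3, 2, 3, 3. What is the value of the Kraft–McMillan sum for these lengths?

1.0625

With common denominator 2^4 = 16: Σ 2^(−ℓᵢ) = 4/16 + 2/16 + 1/16 + 2/16 + 4/16 + 2/16 + 2/16 = 17/16 = 1.0625.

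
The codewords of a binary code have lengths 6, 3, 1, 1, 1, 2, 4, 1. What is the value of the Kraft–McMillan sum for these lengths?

With common denominator 2^6 = 64: Σ 2^(−ℓᵢ) = 1/64 + 8/64 + 32/64 + 32/64 + 32/64 + 16/64 + 4/64 + 32/64 = 157/64 = 2.453125.

2.453125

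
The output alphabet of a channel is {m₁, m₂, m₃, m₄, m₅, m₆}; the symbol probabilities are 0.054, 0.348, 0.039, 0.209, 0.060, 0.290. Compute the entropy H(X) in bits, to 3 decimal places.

H = −Σ pᵢ log₂ pᵢ.
−0.054·log₂(0.054) = 0.2274
−0.348·log₂(0.348) = 0.5299
−0.039·log₂(0.039) = 0.1825
−0.209·log₂(0.209) = 0.4720
−0.060·log₂(0.060) = 0.2435
−0.290·log₂(0.290) = 0.5179
Sum ≈ 2.1733 → 2.173 bits.

2.173 bits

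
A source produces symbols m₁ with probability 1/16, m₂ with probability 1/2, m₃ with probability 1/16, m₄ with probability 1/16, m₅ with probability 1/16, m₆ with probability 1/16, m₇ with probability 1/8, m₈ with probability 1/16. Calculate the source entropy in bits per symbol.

2.375 bits

Each probability is a power of 1/2, so log₂(1/p) is an integer.
H = Σ p·log₂(1/p) = 1/16·4 + 1/2·1 + 1/16·4 + 1/16·4 + 1/16·4 + 1/16·4 + 1/8·3 + 1/16·4 = 2.375 bits.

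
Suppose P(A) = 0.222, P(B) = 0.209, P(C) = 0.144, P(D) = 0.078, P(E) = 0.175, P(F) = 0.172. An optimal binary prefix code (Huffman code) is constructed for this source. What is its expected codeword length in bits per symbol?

2.569 bits/symbol

Repeatedly combine the two least-probable nodes; the expected code length is the sum of the merged weights.
merge 39/500 + 18/125 → 111/500
merge 43/250 + 7/40 → 347/1000
merge 209/1000 + 111/500 → 431/1000
merge 111/500 + 347/1000 → 569/1000
merge 431/1000 + 569/1000 → 1
L = 111/500 + 347/1000 + 431/1000 + 569/1000 + 1 = 2569/1000 = 2.569 bits/symbol.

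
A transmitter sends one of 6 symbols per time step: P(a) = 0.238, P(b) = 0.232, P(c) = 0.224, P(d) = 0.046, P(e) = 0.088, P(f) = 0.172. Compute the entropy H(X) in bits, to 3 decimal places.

2.415 bits

H = −Σ pᵢ log₂ pᵢ.
−0.238·log₂(0.238) = 0.4929
−0.232·log₂(0.232) = 0.4890
−0.224·log₂(0.224) = 0.4835
−0.046·log₂(0.046) = 0.2043
−0.088·log₂(0.088) = 0.3086
−0.172·log₂(0.172) = 0.4368
Sum ≈ 2.4151 → 2.415 bits.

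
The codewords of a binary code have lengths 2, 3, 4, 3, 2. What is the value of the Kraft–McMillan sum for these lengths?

0.8125

With common denominator 2^4 = 16: Σ 2^(−ℓᵢ) = 4/16 + 2/16 + 1/16 + 2/16 + 4/16 = 13/16 = 0.8125.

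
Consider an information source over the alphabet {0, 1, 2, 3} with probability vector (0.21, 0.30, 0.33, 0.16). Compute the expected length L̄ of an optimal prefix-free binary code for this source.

Repeatedly combine the two least-probable nodes; the expected code length is the sum of the merged weights.
merge 4/25 + 21/100 → 37/100
merge 3/10 + 33/100 → 63/100
merge 37/100 + 63/100 → 1
L = 37/100 + 63/100 + 1 = 2 bits/symbol.

2 bits/symbol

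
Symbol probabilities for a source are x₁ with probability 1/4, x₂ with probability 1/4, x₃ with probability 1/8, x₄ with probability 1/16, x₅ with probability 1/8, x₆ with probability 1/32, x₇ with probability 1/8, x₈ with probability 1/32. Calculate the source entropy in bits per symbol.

2.6875 bits

Each probability is a power of 1/2, so log₂(1/p) is an integer.
H = Σ p·log₂(1/p) = 1/4·2 + 1/4·2 + 1/8·3 + 1/16·4 + 1/8·3 + 1/32·5 + 1/8·3 + 1/32·5 = 2.6875 bits.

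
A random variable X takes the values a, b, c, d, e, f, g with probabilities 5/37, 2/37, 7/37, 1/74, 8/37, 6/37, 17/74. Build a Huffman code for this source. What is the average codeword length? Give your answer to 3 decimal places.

Repeatedly combine the two least-probable nodes; the expected code length is the sum of the merged weights.
merge 1/74 + 2/37 → 5/74
merge 5/74 + 5/37 → 15/74
merge 6/37 + 7/37 → 13/37
merge 15/74 + 8/37 → 31/74
merge 17/74 + 13/37 → 43/74
merge 31/74 + 43/74 → 1
L = 5/74 + 15/74 + 13/37 + 31/74 + 43/74 + 1 = 97/37 ≈ 2.622 bits/symbol.

2.622 bits/symbol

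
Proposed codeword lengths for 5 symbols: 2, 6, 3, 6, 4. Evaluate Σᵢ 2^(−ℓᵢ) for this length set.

0.46875

With common denominator 2^6 = 64: Σ 2^(−ℓᵢ) = 16/64 + 1/64 + 8/64 + 1/64 + 4/64 = 30/64 = 0.46875.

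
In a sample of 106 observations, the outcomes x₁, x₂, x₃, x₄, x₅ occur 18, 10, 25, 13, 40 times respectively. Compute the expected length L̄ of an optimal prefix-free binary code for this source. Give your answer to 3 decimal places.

Probabilities are the counts divided by 106.
Repeatedly combine the two least-probable nodes; the expected code length is the sum of the merged weights.
merge 5/53 + 13/106 → 23/106
merge 9/53 + 23/106 → 41/106
merge 25/106 + 20/53 → 65/106
merge 41/106 + 65/106 → 1
L = 23/106 + 41/106 + 65/106 + 1 = 235/106 ≈ 2.217 bits/symbol.

2.217 bits/symbol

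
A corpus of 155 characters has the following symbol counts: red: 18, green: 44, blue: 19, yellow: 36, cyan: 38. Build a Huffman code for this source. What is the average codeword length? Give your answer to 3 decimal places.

2.239 bits/symbol

Probabilities are the counts divided by 155.
Repeatedly combine the two least-probable nodes; the expected code length is the sum of the merged weights.
merge 18/155 + 19/155 → 37/155
merge 36/155 + 37/155 → 73/155
merge 38/155 + 44/155 → 82/155
merge 73/155 + 82/155 → 1
L = 37/155 + 73/155 + 82/155 + 1 = 347/155 ≈ 2.239 bits/symbol.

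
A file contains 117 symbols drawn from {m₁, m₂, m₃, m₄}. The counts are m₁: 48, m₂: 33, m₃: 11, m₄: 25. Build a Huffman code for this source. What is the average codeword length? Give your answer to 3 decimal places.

Probabilities are the counts divided by 117.
Repeatedly combine the two least-probable nodes; the expected code length is the sum of the merged weights.
merge 11/117 + 25/117 → 4/13
merge 11/39 + 4/13 → 23/39
merge 16/39 + 23/39 → 1
L = 4/13 + 23/39 + 1 = 74/39 ≈ 1.897 bits/symbol.

1.897 bits/symbol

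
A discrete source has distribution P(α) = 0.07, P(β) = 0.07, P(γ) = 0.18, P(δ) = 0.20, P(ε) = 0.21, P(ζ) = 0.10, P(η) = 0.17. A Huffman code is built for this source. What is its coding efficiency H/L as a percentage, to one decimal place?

98.4%

Entropy H = −Σ p log₂ p ≈ 2.6864 bits.
Huffman merges: 7/100+7/100→7/50; 1/10+7/50→6/25; 17/100+9/50→7/20; 1/5+21/100→41/100; 6/25+7/20→59/100; 41/100+59/100→1. L = 273/100 ≈ 2.7300.
Efficiency = H/L = 2.6864/2.7300 = 98.4%.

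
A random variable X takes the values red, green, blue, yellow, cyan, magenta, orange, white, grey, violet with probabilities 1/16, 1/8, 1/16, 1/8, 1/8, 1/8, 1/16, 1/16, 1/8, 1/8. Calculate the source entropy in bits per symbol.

Each probability is a power of 1/2, so log₂(1/p) is an integer.
H = Σ p·log₂(1/p) = 1/16·4 + 1/8·3 + 1/16·4 + 1/8·3 + 1/8·3 + 1/8·3 + 1/16·4 + 1/16·4 + 1/8·3 + 1/8·3 = 3.25 bits.

3.25 bits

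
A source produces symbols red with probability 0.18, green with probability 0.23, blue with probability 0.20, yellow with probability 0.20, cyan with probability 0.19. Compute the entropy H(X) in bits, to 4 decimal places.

2.3170 bits

H = −Σ pᵢ log₂ pᵢ.
−0.18·log₂(0.18) = 0.4453
−0.23·log₂(0.23) = 0.4877
−0.20·log₂(0.20) = 0.4644
−0.20·log₂(0.20) = 0.4644
−0.19·log₂(0.19) = 0.4552
Sum ≈ 2.3170 → 2.3170 bits.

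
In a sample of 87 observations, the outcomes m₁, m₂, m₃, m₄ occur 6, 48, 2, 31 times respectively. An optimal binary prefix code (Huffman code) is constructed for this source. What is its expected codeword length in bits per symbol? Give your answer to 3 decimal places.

Probabilities are the counts divided by 87.
Repeatedly combine the two least-probable nodes; the expected code length is the sum of the merged weights.
merge 2/87 + 2/29 → 8/87
merge 8/87 + 31/87 → 13/29
merge 13/29 + 16/29 → 1
L = 8/87 + 13/29 + 1 = 134/87 ≈ 1.540 bits/symbol.

1.540 bits/symbol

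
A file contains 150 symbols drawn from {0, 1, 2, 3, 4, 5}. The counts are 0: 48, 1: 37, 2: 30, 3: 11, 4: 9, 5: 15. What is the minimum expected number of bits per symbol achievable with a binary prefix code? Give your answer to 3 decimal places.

2.367 bits/symbol

Probabilities are the counts divided by 150.
Repeatedly combine the two least-probable nodes; the expected code length is the sum of the merged weights.
merge 3/50 + 11/150 → 2/15
merge 1/10 + 2/15 → 7/30
merge 1/5 + 7/30 → 13/30
merge 37/150 + 8/25 → 17/30
merge 13/30 + 17/30 → 1
L = 2/15 + 7/30 + 13/30 + 17/30 + 1 = 71/30 ≈ 2.367 bits/symbol.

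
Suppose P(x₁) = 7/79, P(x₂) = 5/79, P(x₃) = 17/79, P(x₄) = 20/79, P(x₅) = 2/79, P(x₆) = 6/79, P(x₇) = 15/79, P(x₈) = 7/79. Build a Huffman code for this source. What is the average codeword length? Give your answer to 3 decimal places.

Repeatedly combine the two least-probable nodes; the expected code length is the sum of the merged weights.
merge 2/79 + 5/79 → 7/79
merge 6/79 + 7/79 → 13/79
merge 7/79 + 7/79 → 14/79
merge 13/79 + 14/79 → 27/79
merge 15/79 + 17/79 → 32/79
merge 20/79 + 27/79 → 47/79
merge 32/79 + 47/79 → 1
L = 7/79 + 13/79 + 14/79 + 27/79 + 32/79 + 47/79 + 1 = 219/79 ≈ 2.772 bits/symbol.

2.772 bits/symbol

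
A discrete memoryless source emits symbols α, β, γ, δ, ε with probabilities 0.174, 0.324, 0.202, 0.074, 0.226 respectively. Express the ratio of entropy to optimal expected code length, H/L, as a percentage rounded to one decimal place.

Entropy H = −Σ p log₂ p ≈ 2.1948 bits.
Huffman merges: 37/500+87/500→31/125; 101/500+113/500→107/250; 31/125+81/250→143/250; 107/250+143/250→1. L = 281/125 ≈ 2.2480.
Efficiency = H/L = 2.1948/2.2480 = 97.6%.

97.6%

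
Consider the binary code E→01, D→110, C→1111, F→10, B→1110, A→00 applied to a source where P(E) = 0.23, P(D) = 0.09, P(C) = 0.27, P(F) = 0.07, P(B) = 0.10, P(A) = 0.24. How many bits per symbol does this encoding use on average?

2.83 bits/symbol

L̄ = Σ pᵢ·ℓᵢ = 0.23·2 + 0.09·3 + 0.27·4 + 0.07·2 + 0.10·4 + 0.24·2 = 2.83 bits/symbol.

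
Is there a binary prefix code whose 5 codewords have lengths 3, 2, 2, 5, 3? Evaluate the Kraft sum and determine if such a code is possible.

With common denominator 2^5 = 32: Σ 2^(−ℓᵢ) = 4/32 + 8/32 + 8/32 + 1/32 + 4/32 = 25/32 = 0.78125.
Kraft's inequality requires Σ ≤ 1; here Σ = 0.78125 ≤ 1, so such a prefix code exists.

0.78125; yes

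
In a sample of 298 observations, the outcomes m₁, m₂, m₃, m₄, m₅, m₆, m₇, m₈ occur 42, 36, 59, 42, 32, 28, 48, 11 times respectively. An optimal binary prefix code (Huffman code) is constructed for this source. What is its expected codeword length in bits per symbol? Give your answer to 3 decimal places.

2.933 bits/symbol

Probabilities are the counts divided by 298.
Repeatedly combine the two least-probable nodes; the expected code length is the sum of the merged weights.
merge 11/298 + 14/149 → 39/298
merge 16/149 + 18/149 → 34/149
merge 39/298 + 21/149 → 81/298
merge 21/149 + 24/149 → 45/149
merge 59/298 + 34/149 → 127/298
merge 81/298 + 45/149 → 171/298
merge 127/298 + 171/298 → 1
L = 39/298 + 34/149 + 81/298 + 45/149 + 127/298 + 171/298 + 1 = 437/149 ≈ 2.933 bits/symbol.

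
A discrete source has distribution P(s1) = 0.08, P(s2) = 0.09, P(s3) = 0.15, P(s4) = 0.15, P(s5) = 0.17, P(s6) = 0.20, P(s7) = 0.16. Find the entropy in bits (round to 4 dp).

H = −Σ pᵢ log₂ pᵢ.
−0.08·log₂(0.08) = 0.2915
−0.09·log₂(0.09) = 0.3127
−0.15·log₂(0.15) = 0.4105
−0.15·log₂(0.15) = 0.4105
−0.17·log₂(0.17) = 0.4346
−0.20·log₂(0.20) = 0.4644
−0.16·log₂(0.16) = 0.4230
Sum ≈ 2.7472 → 2.7472 bits.

2.7472 bits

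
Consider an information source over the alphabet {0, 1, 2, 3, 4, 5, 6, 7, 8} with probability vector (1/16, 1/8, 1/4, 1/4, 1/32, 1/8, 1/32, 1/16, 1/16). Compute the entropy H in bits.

Each probability is a power of 1/2, so log₂(1/p) is an integer.
H = Σ p·log₂(1/p) = 1/16·4 + 1/8·3 + 1/4·2 + 1/4·2 + 1/32·5 + 1/8·3 + 1/32·5 + 1/16·4 + 1/16·4 = 2.8125 bits.

2.8125 bits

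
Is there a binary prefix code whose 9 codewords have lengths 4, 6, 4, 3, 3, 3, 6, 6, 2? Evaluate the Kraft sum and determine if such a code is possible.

With common denominator 2^6 = 64: Σ 2^(−ℓᵢ) = 4/64 + 1/64 + 4/64 + 8/64 + 8/64 + 8/64 + 1/64 + 1/64 + 16/64 = 51/64 = 0.796875.
Kraft's inequality requires Σ ≤ 1; here Σ = 0.796875 ≤ 1, so such a prefix code exists.

0.796875; yes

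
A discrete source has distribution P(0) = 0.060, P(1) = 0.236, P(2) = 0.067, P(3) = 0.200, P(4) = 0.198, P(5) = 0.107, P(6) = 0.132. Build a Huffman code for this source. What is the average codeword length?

2.691 bits/symbol

Repeatedly combine the two least-probable nodes; the expected code length is the sum of the merged weights.
merge 3/50 + 67/1000 → 127/1000
merge 107/1000 + 127/1000 → 117/500
merge 33/250 + 99/500 → 33/100
merge 1/5 + 117/500 → 217/500
merge 59/250 + 33/100 → 283/500
merge 217/500 + 283/500 → 1
L = 127/1000 + 117/500 + 33/100 + 217/500 + 283/500 + 1 = 2691/1000 = 2.691 bits/symbol.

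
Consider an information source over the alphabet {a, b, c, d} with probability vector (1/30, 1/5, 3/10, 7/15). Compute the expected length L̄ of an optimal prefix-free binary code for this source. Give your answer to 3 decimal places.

Repeatedly combine the two least-probable nodes; the expected code length is the sum of the merged weights.
merge 1/30 + 1/5 → 7/30
merge 7/30 + 3/10 → 8/15
merge 7/15 + 8/15 → 1
L = 7/30 + 8/15 + 1 = 53/30 ≈ 1.767 bits/symbol.

1.767 bits/symbol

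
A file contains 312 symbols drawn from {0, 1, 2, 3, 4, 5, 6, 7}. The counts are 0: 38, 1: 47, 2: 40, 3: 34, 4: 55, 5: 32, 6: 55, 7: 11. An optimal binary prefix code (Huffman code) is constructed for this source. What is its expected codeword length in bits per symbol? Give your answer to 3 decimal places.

2.962 bits/symbol

Probabilities are the counts divided by 312.
Repeatedly combine the two least-probable nodes; the expected code length is the sum of the merged weights.
merge 11/312 + 4/39 → 43/312
merge 17/156 + 19/156 → 3/13
merge 5/39 + 43/312 → 83/312
merge 47/312 + 55/312 → 17/52
merge 55/312 + 3/13 → 127/312
merge 83/312 + 17/52 → 185/312
merge 127/312 + 185/312 → 1
L = 43/312 + 3/13 + 83/312 + 17/52 + 127/312 + 185/312 + 1 = 77/26 ≈ 2.962 bits/symbol.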